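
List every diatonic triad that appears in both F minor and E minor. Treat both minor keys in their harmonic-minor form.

Triads in F minor (harmonic minor): Fm (i), Gdim (ii°), Abaug (III+), Bbm (iv), C (V), Db (VI), Edim (vii°).
Triads in E minor (harmonic minor): Em (i), F#dim (ii°), Gaug (III+), Am (iv), B (V), C (VI), D#dim (vii°).
Shared triads with their functions: C (V in F minor, VI in E minor).

C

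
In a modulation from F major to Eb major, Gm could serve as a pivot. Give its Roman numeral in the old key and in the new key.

The scale of F major is F G A Bb C D E; G is degree 2, and the triad built there (G-Bb-D) is minor, so it is ii.
The scale of Eb major is Eb F G Ab Bb C D; G is degree 3, and the triad built there (G-Bb-D) is minor, so it is iii.

ii in F major; iii in Eb major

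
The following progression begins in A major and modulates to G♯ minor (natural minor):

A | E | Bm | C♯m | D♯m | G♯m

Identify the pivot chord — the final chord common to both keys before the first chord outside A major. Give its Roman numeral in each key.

C♯m — iii in A major, iv in G♯ minor

Chords diatonic to A major: A, Bm, C♯m, D, E, F♯m, G♯dim.
Reading the progression, the first chord not in that set is D♯m, so the modulation leaves A major there.
The chord immediately before D♯m is C♯m, which is diatonic to both keys: iii in A major and iv in G♯ minor.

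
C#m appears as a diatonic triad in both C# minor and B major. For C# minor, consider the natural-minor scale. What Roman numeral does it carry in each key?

The scale of C# minor (natural minor) is C# D# E F# G# A B; C# is degree 1, and the triad built there (C#-E-G#) is minor, so it is i.
The scale of B major is B C# D# E F# G# A#; C# is degree 2, and the triad built there (C#-E-G#) is minor, so it is ii.

i in C# minor; ii in B major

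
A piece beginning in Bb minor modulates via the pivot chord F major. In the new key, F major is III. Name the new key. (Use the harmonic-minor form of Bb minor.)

The numeral III denotes a major triad on scale degree 3. With F on degree 3, the tonic of the new key is D.
Degree 3 carries a major triad in natural-minor keys, so the destination is D minor.
Check: the diatonic triads of D minor (natural minor) are Dm (i), Edim (ii°), F (III), Gm (iv), Am (v), Bb (VI), C (VII) — F major is indeed III.

D minor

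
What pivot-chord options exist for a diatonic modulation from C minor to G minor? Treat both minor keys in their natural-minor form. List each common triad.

Cm, Eb, Gm, Bb

Triads in C minor (natural minor): Cm (i), Ddim (ii°), Eb (III), Fm (iv), Gm (v), Ab (VI), Bb (VII).
Triads in G minor (natural minor): Gm (i), Adim (ii°), Bb (III), Cm (iv), Dm (v), Eb (VI), F (VII).
Shared triads with their functions: Cm (i in C minor, iv in G minor); Eb (III in C minor, VI in G minor); Gm (v in C minor, i in G minor); Bb (VII in C minor, III in G minor).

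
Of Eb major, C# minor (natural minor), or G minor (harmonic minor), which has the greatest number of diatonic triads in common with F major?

Eb major

Triads of F major: F major (I), G minor (ii), A minor (iii), Bb major (IV), C major (V), D minor (vi), E diminished (vii°).
Eb major shares 2: Gm, Bb.
C# minor (natural minor) shares 0: none.
G minor (harmonic minor) shares 1: Gm.
The most common triads (2) are shared with Eb major.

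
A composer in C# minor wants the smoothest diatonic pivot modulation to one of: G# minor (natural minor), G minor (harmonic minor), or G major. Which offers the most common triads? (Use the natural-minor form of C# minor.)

G# minor

Triads of C# minor (natural minor): C#m (i), D#dim (ii°), E (III), F#m (iv), G#m (v), A (VI), B (VII).
G# minor (natural minor) shares 4: C#m, E, G#m, B.
G minor (harmonic minor) shares 0: none.
G major shares 0: none.
The most common triads (4) are shared with G# minor.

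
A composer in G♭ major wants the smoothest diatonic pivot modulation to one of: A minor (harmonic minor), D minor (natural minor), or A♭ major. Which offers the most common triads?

Triads of G♭ major: G♭ major (I), A♭ minor (ii), B♭ minor (iii), C♭ major (IV), D♭ major (V), E♭ minor (vi), F diminished (vii°).
A minor (harmonic minor) shares 0: none.
D minor (natural minor) shares 0: none.
A♭ major shares 2: B♭m, D♭.
The most common triads (2) are shared with A♭ major.

A♭ major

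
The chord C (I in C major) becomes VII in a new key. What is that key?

D minor

The numeral VII denotes a major triad on scale degree 7. With C on degree 7, the tonic of the new key is D.
Degree 7 carries a major triad in natural-minor keys, so the destination is D minor.
Check: the diatonic triads of D minor (natural minor) are Dm (i), Edim (ii°), F (III), Gm (iv), Am (v), Bb (VI), C (VII) — C is indeed VII.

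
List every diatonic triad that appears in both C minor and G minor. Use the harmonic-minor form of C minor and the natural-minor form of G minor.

Triads in C minor (harmonic minor): Cm (i), Ddim (ii°), E♭aug (III+), Fm (iv), G (V), A♭ (VI), Bdim (vii°).
Triads in G minor (natural minor): Gm (i), Adim (ii°), B♭ (III), Cm (iv), Dm (v), E♭ (VI), F (VII).
Shared triads with their functions: Cm (i in C minor, iv in G minor).

Cm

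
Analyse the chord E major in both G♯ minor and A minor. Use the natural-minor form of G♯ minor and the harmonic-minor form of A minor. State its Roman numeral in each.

The scale of G♯ minor (natural minor) is G♯ A♯ B C♯ D♯ E F♯; E is degree 6, and the triad built there (E-G♯-B) is major, so it is VI.
The scale of A minor (harmonic minor) is A B C D E F G♯; E is degree 5, and the triad built there (E-G♯-B) is major, so it is V.

VI in G♯ minor; V in A minor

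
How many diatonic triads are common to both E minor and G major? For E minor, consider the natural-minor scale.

Diatonic triads of E minor (natural minor): E minor (i), F# diminished (ii°), G major (III), A minor (iv), B minor (v), C major (VI), D major (VII).
Diatonic triads of G major: G major (I), A minor (ii), B minor (iii), C major (IV), D major (V), E minor (vi), F# diminished (vii°).
Matching root and quality in both lists: E minor, F# diminished, G major, A minor, B minor, C major, D major.
That gives 7 common triads.

7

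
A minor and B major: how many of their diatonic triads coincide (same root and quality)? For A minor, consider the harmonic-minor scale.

Diatonic triads of A minor (harmonic minor): A minor (i), B diminished (ii°), C augmented (III+), D minor (iv), E major (V), F major (VI), G# diminished (vii°).
Diatonic triads of B major: B major (I), C# minor (ii), D# minor (iii), E major (IV), F# major (V), G# minor (vi), A# diminished (vii°).
Matching root and quality in both lists: E major.
That gives 1 common triad.

1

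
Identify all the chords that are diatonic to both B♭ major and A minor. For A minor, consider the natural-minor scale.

Dm, F

Triads in B♭ major: B♭ (I), Cm (ii), Dm (iii), E♭ (IV), F (V), Gm (vi), Adim (vii°).
Triads in A minor (natural minor): Am (i), Bdim (ii°), C (III), Dm (iv), Em (v), F (VI), G (VII).
Shared triads with their functions: Dm (iii in B♭ major, iv in A minor); F (V in B♭ major, VI in A minor).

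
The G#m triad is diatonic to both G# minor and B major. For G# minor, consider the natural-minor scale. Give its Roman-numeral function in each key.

The scale of G# minor (natural minor) is G# A# B C# D# E F#; G# is degree 1, and the triad built there (G#-B-D#) is minor, so it is i.
The scale of B major is B C# D# E F# G# A#; G# is degree 6, and the triad built there (G#-B-D#) is minor, so it is vi.

i in G# minor; vi in B major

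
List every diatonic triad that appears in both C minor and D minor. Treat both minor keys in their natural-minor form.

Triads in C minor (natural minor): Cm (i), Ddim (ii°), Eb (III), Fm (iv), Gm (v), Ab (VI), Bb (VII).
Triads in D minor (natural minor): Dm (i), Edim (ii°), F (III), Gm (iv), Am (v), Bb (VI), C (VII).
Shared triads with their functions: Gm (v in C minor, iv in D minor); Bb (VII in C minor, VI in D minor).

Gm, Bb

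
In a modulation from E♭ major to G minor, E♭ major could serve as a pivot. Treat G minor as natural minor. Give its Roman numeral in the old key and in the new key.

The scale of E♭ major is E♭ F G A♭ B♭ C D; E♭ is degree 1, and the triad built there (E♭-G-B♭) is major, so it is I.
The scale of G minor (natural minor) is G A B♭ C D E♭ F; E♭ is degree 6, and the triad built there (E♭-G-B♭) is major, so it is VI.

I in E♭ major; VI in G minor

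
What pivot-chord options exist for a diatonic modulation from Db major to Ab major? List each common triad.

Triads in Db major: Db (I), Ebm (ii), Fm (iii), Gb (IV), Ab (V), Bbm (vi), Cdim (vii°).
Triads in Ab major: Ab (I), Bbm (ii), Cm (iii), Db (IV), Eb (V), Fm (vi), Gdim (vii°).
Shared triads with their functions: Db (I in Db major, IV in Ab major); Fm (iii in Db major, vi in Ab major); Ab (V in Db major, I in Ab major); Bbm (vi in Db major, ii in Ab major).

Db, Fm, Ab, Bbm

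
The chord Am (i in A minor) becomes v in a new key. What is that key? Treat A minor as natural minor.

The numeral v denotes a minor triad on scale degree 5. With A on degree 5, the tonic of the new key is D.
Degree 5 carries a minor triad in natural-minor keys, so the destination is D minor.
Check: the diatonic triads of D minor (natural minor) are Dm (i), Edim (ii°), F (III), Gm (iv), Am (v), Bb (VI), C (VII) — Am is indeed v.

D minor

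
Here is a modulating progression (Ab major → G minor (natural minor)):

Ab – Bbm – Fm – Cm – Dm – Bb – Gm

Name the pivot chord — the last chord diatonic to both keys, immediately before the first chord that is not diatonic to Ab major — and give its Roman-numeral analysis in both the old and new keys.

Chords diatonic to Ab major: Ab, Bbm, Cm, Db, Eb, Fm, Gdim.
Reading the progression, the first chord not in that set is Dm, so the modulation leaves Ab major there.
The chord immediately before Dm is Cm, which is diatonic to both keys: iii in Ab major and iv in G minor.

Cm — iii in Ab major, iv in G minor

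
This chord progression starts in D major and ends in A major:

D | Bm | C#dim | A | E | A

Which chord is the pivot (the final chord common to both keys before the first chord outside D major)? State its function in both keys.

Chords diatonic to D major: D, Em, F#m, G, A, Bm, C#dim.
Reading the progression, the first chord not in that set is E, so the modulation leaves D major there.
The chord immediately before E is A, which is diatonic to both keys: V in D major and I in A major.

A — V in D major, I in A major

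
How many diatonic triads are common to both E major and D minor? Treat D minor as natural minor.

Diatonic triads of E major: E major (I), F# minor (ii), G# minor (iii), A major (IV), B major (V), C# minor (vi), D# diminished (vii°).
Diatonic triads of D minor (natural minor): D minor (i), E diminished (ii°), F major (III), G minor (iv), A minor (v), Bb major (VI), C major (VII).
No triad has the same root and quality in both keys.

0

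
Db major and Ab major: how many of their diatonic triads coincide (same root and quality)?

Diatonic triads of Db major: Db (I), Ebm (ii), Fm (iii), Gb (IV), Ab (V), Bbm (vi), Cdim (vii°).
Diatonic triads of Ab major: Ab (I), Bbm (ii), Cm (iii), Db (IV), Eb (V), Fm (vi), Gdim (vii°).
Matching root and quality in both lists: Db, Fm, Ab, Bbm.
That gives 4 common triads.

4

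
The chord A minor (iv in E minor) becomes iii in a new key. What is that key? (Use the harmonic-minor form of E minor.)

The numeral iii denotes a minor triad on scale degree 3. With A on degree 3, the tonic of the new key is F.
Degree 3 carries a minor triad in major keys, so the destination is F major.
Check: the diatonic triads of F major are F (I), Gm (ii), Am (iii), B♭ (IV), C (V), Dm (vi), Edim (vii°) — A minor is indeed iii.

F major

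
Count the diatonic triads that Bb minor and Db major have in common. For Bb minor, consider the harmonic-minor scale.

Diatonic triads of Bb minor (harmonic minor): Bbm (i), Cdim (ii°), Dbaug (III+), Ebm (iv), F (V), Gb (VI), Adim (vii°).
Diatonic triads of Db major: Db (I), Ebm (ii), Fm (iii), Gb (IV), Ab (V), Bbm (vi), Cdim (vii°).
Matching root and quality in both lists: Bbm, Cdim, Ebm, Gb.
That gives 4 common triads.

4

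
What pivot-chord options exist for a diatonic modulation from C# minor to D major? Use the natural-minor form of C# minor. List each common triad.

F#m, A

Triads in C# minor (natural minor): C#m (i), D#dim (ii°), E (III), F#m (iv), G#m (v), A (VI), B (VII).
Triads in D major: D (I), Em (ii), F#m (iii), G (IV), A (V), Bm (vi), C#dim (vii°).
Shared triads with their functions: F#m (iv in C# minor, iii in D major); A (VI in C# minor, V in D major).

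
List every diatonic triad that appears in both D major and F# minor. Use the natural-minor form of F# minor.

Triads in D major: D (I), Em (ii), F#m (iii), G (IV), A (V), Bm (vi), C#dim (vii°).
Triads in F# minor (natural minor): F#m (i), G#dim (ii°), A (III), Bm (iv), C#m (v), D (VI), E (VII).
Shared triads with their functions: D (I in D major, VI in F# minor); F#m (iii in D major, i in F# minor); A (V in D major, III in F# minor); Bm (vi in D major, iv in F# minor).

D, F#m, A, Bm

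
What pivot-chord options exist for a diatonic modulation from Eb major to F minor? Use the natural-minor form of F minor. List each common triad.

Eb, Fm, Ab, Cm

Triads in Eb major: Eb (I), Fm (ii), Gm (iii), Ab (IV), Bb (V), Cm (vi), Ddim (vii°).
Triads in F minor (natural minor): Fm (i), Gdim (ii°), Ab (III), Bbm (iv), Cm (v), Db (VI), Eb (VII).
Shared triads with their functions: Eb (I in Eb major, VII in F minor); Fm (ii in Eb major, i in F minor); Ab (IV in Eb major, III in F minor); Cm (vi in Eb major, v in F minor).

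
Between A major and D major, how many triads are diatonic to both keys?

4

Diatonic triads of A major: A (I), Bm (ii), C#m (iii), D (IV), E (V), F#m (vi), G#dim (vii°).
Diatonic triads of D major: D (I), Em (ii), F#m (iii), G (IV), A (V), Bm (vi), C#dim (vii°).
Matching root and quality in both lists: A, Bm, D, F#m.
That gives 4 common triads.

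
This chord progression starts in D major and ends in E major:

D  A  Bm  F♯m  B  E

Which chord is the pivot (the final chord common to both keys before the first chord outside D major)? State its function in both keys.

Chords diatonic to D major: D, Em, F♯m, G, A, Bm, C♯dim.
Reading the progression, the first chord not in that set is B, so the modulation leaves D major there.
The chord immediately before B is F♯m, which is diatonic to both keys: iii in D major and ii in E major.

F♯m — iii in D major, ii in E major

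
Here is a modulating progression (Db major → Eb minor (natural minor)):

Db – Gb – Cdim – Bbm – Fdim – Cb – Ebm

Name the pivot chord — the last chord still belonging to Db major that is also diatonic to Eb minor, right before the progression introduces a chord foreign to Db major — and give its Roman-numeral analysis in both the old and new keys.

Chords diatonic to Db major: Db, Ebm, Fm, Gb, Ab, Bbm, Cdim.
Reading the progression, the first chord not in that set is Fdim, so the modulation leaves Db major there.
The chord immediately before Fdim is Bbm, which is diatonic to both keys: vi in Db major and v in Eb minor.

Bbm — vi in Db major, v in Eb minor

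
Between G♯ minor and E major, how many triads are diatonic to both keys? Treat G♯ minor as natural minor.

4

Diatonic triads of G♯ minor (natural minor): G♯m (i), A♯dim (ii°), B (III), C♯m (iv), D♯m (v), E (VI), F♯ (VII).
Diatonic triads of E major: E (I), F♯m (ii), G♯m (iii), A (IV), B (V), C♯m (vi), D♯dim (vii°).
Matching root and quality in both lists: G♯m, B, C♯m, E.
That gives 4 common triads.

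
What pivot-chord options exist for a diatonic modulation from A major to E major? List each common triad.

A, C#m, E, F#m

Triads in A major: A major (I), B minor (ii), C# minor (iii), D major (IV), E major (V), F# minor (vi), G# diminished (vii°).
Triads in E major: E major (I), F# minor (ii), G# minor (iii), A major (IV), B major (V), C# minor (vi), D# diminished (vii°).
Shared triads with their functions: A major (I in A major, IV in E major); C# minor (iii in A major, vi in E major); E major (V in A major, I in E major); F# minor (vi in A major, ii in E major).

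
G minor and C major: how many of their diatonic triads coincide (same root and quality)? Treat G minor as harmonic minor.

Diatonic triads of G minor (harmonic minor): Gm (i), Adim (ii°), B♭aug (III+), Cm (iv), D (V), E♭ (VI), F♯dim (vii°).
Diatonic triads of C major: C (I), Dm (ii), Em (iii), F (IV), G (V), Am (vi), Bdim (vii°).
No triad has the same root and quality in both keys.

0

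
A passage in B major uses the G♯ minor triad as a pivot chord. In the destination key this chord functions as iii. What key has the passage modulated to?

The numeral iii denotes a minor triad on scale degree 3. With G♯ on degree 3, the tonic of the new key is E.
Degree 3 carries a minor triad in major keys, so the destination is E major.
Check: the diatonic triads of E major are E (I), F♯m (ii), G♯m (iii), A (IV), B (V), C♯m (vi), D♯dim (vii°) — G♯ minor is indeed iii.

E major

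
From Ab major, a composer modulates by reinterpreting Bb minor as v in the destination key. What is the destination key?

Eb minor

The numeral v denotes a minor triad on scale degree 5. With Bb on degree 5, the tonic of the new key is Eb.
Degree 5 carries a minor triad in natural-minor keys, so the destination is Eb minor.
Check: the diatonic triads of Eb minor (natural minor) are Ebm (i), Fdim (ii°), Gb (III), Abm (iv), Bbm (v), Cb (VI), Db (VII) — Bb minor is indeed v.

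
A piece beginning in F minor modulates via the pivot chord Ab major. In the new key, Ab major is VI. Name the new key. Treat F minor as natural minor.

C minor

The numeral VI denotes a major triad on scale degree 6. With Ab on degree 6, the tonic of the new key is C.
Degree 6 carries a major triad in minor keys, so the destination is C minor.
Check: the diatonic triads of C minor (natural minor) are Cm (i), Ddim (ii°), Eb (III), Fm (iv), Gm (v), Ab (VI), Bb (VII) — Ab major is indeed VI.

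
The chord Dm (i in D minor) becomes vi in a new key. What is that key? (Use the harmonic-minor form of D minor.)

The numeral vi denotes a minor triad on scale degree 6. With D on degree 6, the tonic of the new key is F.
Degree 6 carries a minor triad in major keys, so the destination is F major.
Check: the diatonic triads of F major are F (I), Gm (ii), Am (iii), Bb (IV), C (V), Dm (vi), Edim (vii°) — Dm is indeed vi.

F major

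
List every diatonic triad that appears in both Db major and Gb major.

Db, Ebm, Gb, Bbm

Triads in Db major: Db (I), Ebm (ii), Fm (iii), Gb (IV), Ab (V), Bbm (vi), Cdim (vii°).
Triads in Gb major: Gb (I), Abm (ii), Bbm (iii), Cb (IV), Db (V), Ebm (vi), Fdim (vii°).
Shared triads with their functions: Db (I in Db major, V in Gb major); Ebm (ii in Db major, vi in Gb major); Gb (IV in Db major, I in Gb major); Bbm (vi in Db major, iii in Gb major).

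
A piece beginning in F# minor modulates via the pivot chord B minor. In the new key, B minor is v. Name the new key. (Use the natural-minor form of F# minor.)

E minor

The numeral v denotes a minor triad on scale degree 5. With B on degree 5, the tonic of the new key is E.
Degree 5 carries a minor triad in natural-minor keys, so the destination is E minor.
Check: the diatonic triads of E minor (natural minor) are Em (i), F#dim (ii°), G (III), Am (iv), Bm (v), C (VI), D (VII) — B minor is indeed v.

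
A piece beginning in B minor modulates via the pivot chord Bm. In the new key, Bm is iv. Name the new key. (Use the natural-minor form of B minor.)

The numeral iv denotes a minor triad on scale degree 4. With B on degree 4, the tonic of the new key is F#.
Degree 4 carries a minor triad in minor keys, so the destination is F# minor.
Check: the diatonic triads of F# minor (natural minor) are F#m (i), G#dim (ii°), A (III), Bm (iv), C#m (v), D (VI), E (VII) — Bm is indeed iv.

F# minor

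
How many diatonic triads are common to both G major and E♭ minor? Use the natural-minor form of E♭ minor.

0

Diatonic triads of G major: G (I), Am (ii), Bm (iii), C (IV), D (V), Em (vi), F♯dim (vii°).
Diatonic triads of E♭ minor (natural minor): E♭m (i), Fdim (ii°), G♭ (III), A♭m (iv), B♭m (v), C♭ (VI), D♭ (VII).
No triad has the same root and quality in both keys.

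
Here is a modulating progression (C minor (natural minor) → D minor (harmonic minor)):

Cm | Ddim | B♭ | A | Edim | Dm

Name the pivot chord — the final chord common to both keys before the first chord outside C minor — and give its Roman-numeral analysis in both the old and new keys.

Chords diatonic to C minor: Cm, Ddim, E♭, Fm, Gm, A♭, B♭.
Reading the progression, the first chord not in that set is A, so the modulation leaves C minor there.
The chord immediately before A is B♭, which is diatonic to both keys: VII in C minor and VI in D minor.

B♭ — VII in C minor, VI in D minor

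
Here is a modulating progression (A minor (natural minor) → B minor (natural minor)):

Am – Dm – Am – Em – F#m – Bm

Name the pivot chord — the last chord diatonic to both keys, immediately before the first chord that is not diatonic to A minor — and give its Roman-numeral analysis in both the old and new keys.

Chords diatonic to A minor: Am, Bdim, C, Dm, Em, F, G.
Reading the progression, the first chord not in that set is F#m, so the modulation leaves A minor there.
The chord immediately before F#m is Em, which is diatonic to both keys: v in A minor and iv in B minor.

Em — v in A minor, iv in B minor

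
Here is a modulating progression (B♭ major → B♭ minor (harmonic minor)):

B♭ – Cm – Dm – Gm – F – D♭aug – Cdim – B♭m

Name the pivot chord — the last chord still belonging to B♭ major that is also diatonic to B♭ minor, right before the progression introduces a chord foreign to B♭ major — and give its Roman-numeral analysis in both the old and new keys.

F — V in B♭ major, V in B♭ minor

Chords diatonic to B♭ major: B♭, Cm, Dm, E♭, F, Gm, Adim.
Reading the progression, the first chord not in that set is D♭aug, so the modulation leaves B♭ major there.
The chord immediately before D♭aug is F, which is diatonic to both keys: V in B♭ major and V in B♭ minor.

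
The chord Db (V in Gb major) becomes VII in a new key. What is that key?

The numeral VII denotes a major triad on scale degree 7. With Db on degree 7, the tonic of the new key is Eb.
Degree 7 carries a major triad in natural-minor keys, so the destination is Eb minor.
Check: the diatonic triads of Eb minor (natural minor) are Ebm (i), Fdim (ii°), Gb (III), Abm (iv), Bbm (v), Cb (VI), Db (VII) — Db is indeed VII.

Eb minor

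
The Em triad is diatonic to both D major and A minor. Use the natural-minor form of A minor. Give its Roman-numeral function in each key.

ii in D major; v in A minor

The scale of D major is D E F# G A B C#; E is degree 2, and the triad built there (E-G-B) is minor, so it is ii.
The scale of A minor (natural minor) is A B C D E F G; E is degree 5, and the triad built there (E-G-B) is minor, so it is v.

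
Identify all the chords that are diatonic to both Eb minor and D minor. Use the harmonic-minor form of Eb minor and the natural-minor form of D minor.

Bb

Triads in Eb minor (harmonic minor): Eb minor (i), F diminished (ii°), Gb augmented (III+), Ab minor (iv), Bb major (V), Cb major (VI), D diminished (vii°).
Triads in D minor (natural minor): D minor (i), E diminished (ii°), F major (III), G minor (iv), A minor (v), Bb major (VI), C major (VII).
Shared triads with their functions: Bb major (V in Eb minor, VI in D minor).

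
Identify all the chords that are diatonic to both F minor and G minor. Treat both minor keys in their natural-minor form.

Triads in F minor (natural minor): Fm (i), Gdim (ii°), Ab (III), Bbm (iv), Cm (v), Db (VI), Eb (VII).
Triads in G minor (natural minor): Gm (i), Adim (ii°), Bb (III), Cm (iv), Dm (v), Eb (VI), F (VII).
Shared triads with their functions: Cm (v in F minor, iv in G minor); Eb (VII in F minor, VI in G minor).

Cm, Eb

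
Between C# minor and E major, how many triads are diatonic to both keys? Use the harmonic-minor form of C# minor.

Diatonic triads of C# minor (harmonic minor): C# minor (i), D# diminished (ii°), E augmented (III+), F# minor (iv), G# major (V), A major (VI), B# diminished (vii°).
Diatonic triads of E major: E major (I), F# minor (ii), G# minor (iii), A major (IV), B major (V), C# minor (vi), D# diminished (vii°).
Matching root and quality in both lists: C# minor, D# diminished, F# minor, A major.
That gives 4 common triads.

4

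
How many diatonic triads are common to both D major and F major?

Diatonic triads of D major: D (I), Em (ii), F#m (iii), G (IV), A (V), Bm (vi), C#dim (vii°).
Diatonic triads of F major: F (I), Gm (ii), Am (iii), Bb (IV), C (V), Dm (vi), Edim (vii°).
No triad has the same root and quality in both keys.

0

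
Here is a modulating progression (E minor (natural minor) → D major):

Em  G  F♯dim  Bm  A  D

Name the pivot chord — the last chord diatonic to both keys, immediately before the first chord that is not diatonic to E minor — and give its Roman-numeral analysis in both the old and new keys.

Chords diatonic to E minor: Em, F♯dim, G, Am, Bm, C, D.
Reading the progression, the first chord not in that set is A, so the modulation leaves E minor there.
The chord immediately before A is Bm, which is diatonic to both keys: v in E minor and vi in D major.

Bm — v in E minor, vi in D major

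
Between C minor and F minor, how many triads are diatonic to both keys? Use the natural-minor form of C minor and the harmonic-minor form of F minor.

1

Diatonic triads of C minor (natural minor): C minor (i), D diminished (ii°), Eb major (III), F minor (iv), G minor (v), Ab major (VI), Bb major (VII).
Diatonic triads of F minor (harmonic minor): F minor (i), G diminished (ii°), Ab augmented (III+), Bb minor (iv), C major (V), Db major (VI), E diminished (vii°).
Matching root and quality in both lists: F minor.
That gives 1 common triad.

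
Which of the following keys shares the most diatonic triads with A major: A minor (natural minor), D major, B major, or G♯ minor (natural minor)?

Triads of A major: A (I), Bm (ii), C♯m (iii), D (IV), E (V), F♯m (vi), G♯dim (vii°).
A minor (natural minor) shares 0: none.
D major shares 4: A, Bm, D, F♯m.
B major shares 2: C♯m, E.
G♯ minor (natural minor) shares 2: C♯m, E.
The most common triads (4) are shared with D major.

D major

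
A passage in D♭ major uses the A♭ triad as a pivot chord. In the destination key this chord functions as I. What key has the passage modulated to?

A♭ major

The numeral I denotes a major triad on scale degree 1. With A♭ on degree 1, the tonic of the new key is A♭.
Degree 1 carries a major triad in major keys, so the destination is A♭ major.
Check: the diatonic triads of A♭ major are A♭ (I), B♭m (ii), Cm (iii), D♭ (IV), E♭ (V), Fm (vi), Gdim (vii°) — A♭ is indeed I.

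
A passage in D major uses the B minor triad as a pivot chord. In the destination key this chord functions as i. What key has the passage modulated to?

B minor

The numeral i denotes a minor triad on scale degree 1. With B on degree 1, the tonic of the new key is B.
Degree 1 carries a minor triad in minor keys, so the destination is B minor.
Check: the diatonic triads of B minor (natural minor) are Bm (i), C#dim (ii°), D (III), Em (iv), F#m (v), G (VI), A (VII) — B minor is indeed i.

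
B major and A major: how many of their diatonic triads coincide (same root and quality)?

2

Diatonic triads of B major: B major (I), C# minor (ii), D# minor (iii), E major (IV), F# major (V), G# minor (vi), A# diminished (vii°).
Diatonic triads of A major: A major (I), B minor (ii), C# minor (iii), D major (IV), E major (V), F# minor (vi), G# diminished (vii°).
Matching root and quality in both lists: C# minor, E major.
That gives 2 common triads.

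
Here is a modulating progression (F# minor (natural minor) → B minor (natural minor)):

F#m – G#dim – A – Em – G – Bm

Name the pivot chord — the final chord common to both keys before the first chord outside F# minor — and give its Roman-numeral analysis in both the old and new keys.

A — III in F# minor, VII in B minor

Chords diatonic to F# minor: F#m, G#dim, A, Bm, C#m, D, E.
Reading the progression, the first chord not in that set is Em, so the modulation leaves F# minor there.
The chord immediately before Em is A, which is diatonic to both keys: III in F# minor and VII in B minor.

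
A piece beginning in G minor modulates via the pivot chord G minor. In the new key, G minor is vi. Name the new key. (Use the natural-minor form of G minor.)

The numeral vi denotes a minor triad on scale degree 6. With G on degree 6, the tonic of the new key is Bb.
Degree 6 carries a minor triad in major keys, so the destination is Bb major.
Check: the diatonic triads of Bb major are Bb (I), Cm (ii), Dm (iii), Eb (IV), F (V), Gm (vi), Adim (vii°) — G minor is indeed vi.

Bb major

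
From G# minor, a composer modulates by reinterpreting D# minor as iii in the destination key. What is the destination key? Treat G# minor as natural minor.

B major

The numeral iii denotes a minor triad on scale degree 3. With D# on degree 3, the tonic of the new key is B.
Degree 3 carries a minor triad in major keys, so the destination is B major.
Check: the diatonic triads of B major are B (I), C#m (ii), D#m (iii), E (IV), F# (V), G#m (vi), A#dim (vii°) — D# minor is indeed iii.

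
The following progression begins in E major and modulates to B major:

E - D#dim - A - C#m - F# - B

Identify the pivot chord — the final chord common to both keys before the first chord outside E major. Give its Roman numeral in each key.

Chords diatonic to E major: E, F#m, G#m, A, B, C#m, D#dim.
Reading the progression, the first chord not in that set is F#, so the modulation leaves E major there.
The chord immediately before F# is C#m, which is diatonic to both keys: vi in E major and ii in B major.

C#m — vi in E major, ii in B major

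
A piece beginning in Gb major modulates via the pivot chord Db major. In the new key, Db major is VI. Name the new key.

The numeral VI denotes a major triad on scale degree 6. With Db on degree 6, the tonic of the new key is F.
Degree 6 carries a major triad in minor keys, so the destination is F minor.
Check: the diatonic triads of F minor (natural minor) are Fm (i), Gdim (ii°), Ab (III), Bbm (iv), Cm (v), Db (VI), Eb (VII) — Db major is indeed VI.

F minor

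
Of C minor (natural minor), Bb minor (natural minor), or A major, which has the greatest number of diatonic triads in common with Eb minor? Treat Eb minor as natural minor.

Triads of Eb minor (natural minor): Eb minor (i), F diminished (ii°), Gb major (III), Ab minor (iv), Bb minor (v), Cb major (VI), Db major (VII).
C minor (natural minor) shares 0: none.
Bb minor (natural minor) shares 4: Ebm, Gb, Bbm, Db.
A major shares 0: none.
The most common triads (4) are shared with Bb minor.

Bb minor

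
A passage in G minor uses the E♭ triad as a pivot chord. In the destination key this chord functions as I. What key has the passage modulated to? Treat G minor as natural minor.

The numeral I denotes a major triad on scale degree 1. With E♭ on degree 1, the tonic of the new key is E♭.
Degree 1 carries a major triad in major keys, so the destination is E♭ major.
Check: the diatonic triads of E♭ major are E♭ (I), Fm (ii), Gm (iii), A♭ (IV), B♭ (V), Cm (vi), Ddim (vii°) — E♭ is indeed I.

E♭ major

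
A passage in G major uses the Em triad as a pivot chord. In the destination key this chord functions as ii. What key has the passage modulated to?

D major

The numeral ii denotes a minor triad on scale degree 2. With E on degree 2, the tonic of the new key is D.
Degree 2 carries a minor triad in major keys, so the destination is D major.
Check: the diatonic triads of D major are D (I), Em (ii), F#m (iii), G (IV), A (V), Bm (vi), C#dim (vii°) — Em is indeed ii.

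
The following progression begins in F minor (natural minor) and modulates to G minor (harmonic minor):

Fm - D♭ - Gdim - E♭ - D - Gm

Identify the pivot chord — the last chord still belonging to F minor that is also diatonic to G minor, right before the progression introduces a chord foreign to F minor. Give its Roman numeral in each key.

E♭ — VII in F minor, VI in G minor

Chords diatonic to F minor: Fm, Gdim, A♭, B♭m, Cm, D♭, E♭.
Reading the progression, the first chord not in that set is D, so the modulation leaves F minor there.
The chord immediately before D is E♭, which is diatonic to both keys: VII in F minor and VI in G minor.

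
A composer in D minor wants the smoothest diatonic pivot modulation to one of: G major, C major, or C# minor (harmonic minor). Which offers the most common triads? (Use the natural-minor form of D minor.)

Triads of D minor (natural minor): Dm (i), Edim (ii°), F (III), Gm (iv), Am (v), Bb (VI), C (VII).
G major shares 2: Am, C.
C major shares 4: Dm, F, Am, C.
C# minor (harmonic minor) shares 0: none.
The most common triads (4) are shared with C major.

C major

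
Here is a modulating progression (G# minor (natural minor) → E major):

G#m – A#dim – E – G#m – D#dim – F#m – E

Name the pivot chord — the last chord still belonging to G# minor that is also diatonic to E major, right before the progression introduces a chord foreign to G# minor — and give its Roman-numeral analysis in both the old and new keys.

Chords diatonic to G# minor: G#m, A#dim, B, C#m, D#m, E, F#.
Reading the progression, the first chord not in that set is D#dim, so the modulation leaves G# minor there.
The chord immediately before D#dim is G#m, which is diatonic to both keys: i in G# minor and iii in E major.

G#m — i in G# minor, iii in E major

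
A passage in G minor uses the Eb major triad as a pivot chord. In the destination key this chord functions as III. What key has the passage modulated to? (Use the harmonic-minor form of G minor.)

The numeral III denotes a major triad on scale degree 3. With Eb on degree 3, the tonic of the new key is C.
Degree 3 carries a major triad in natural-minor keys, so the destination is C minor.
Check: the diatonic triads of C minor (natural minor) are Cm (i), Ddim (ii°), Eb (III), Fm (iv), Gm (v), Ab (VI), Bb (VII) — Eb major is indeed III.

C minor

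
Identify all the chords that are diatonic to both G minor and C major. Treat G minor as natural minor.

Dm, F

Triads in G minor (natural minor): Gm (i), Adim (ii°), Bb (III), Cm (iv), Dm (v), Eb (VI), F (VII).
Triads in C major: C (I), Dm (ii), Em (iii), F (IV), G (V), Am (vi), Bdim (vii°).
Shared triads with their functions: Dm (v in G minor, ii in C major); F (VII in G minor, IV in C major).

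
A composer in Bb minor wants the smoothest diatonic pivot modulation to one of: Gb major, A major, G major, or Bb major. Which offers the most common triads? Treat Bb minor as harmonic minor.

Triads of Bb minor (harmonic minor): Bb minor (i), C diminished (ii°), Db augmented (III+), Eb minor (iv), F major (V), Gb major (VI), A diminished (vii°).
Gb major shares 3: Bbm, Ebm, Gb.
A major shares 0: none.
G major shares 0: none.
Bb major shares 2: F, Adim.
The most common triads (3) are shared with Gb major.

Gb major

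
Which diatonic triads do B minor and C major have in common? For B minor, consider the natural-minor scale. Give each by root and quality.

Em, G

Triads in B minor (natural minor): B minor (i), C# diminished (ii°), D major (III), E minor (iv), F# minor (v), G major (VI), A major (VII).
Triads in C major: C major (I), D minor (ii), E minor (iii), F major (IV), G major (V), A minor (vi), B diminished (vii°).
Shared triads with their functions: E minor (iv in B minor, iii in C major); G major (VI in B minor, V in C major).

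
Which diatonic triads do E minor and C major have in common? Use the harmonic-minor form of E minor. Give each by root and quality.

Em, Am, C

Triads in E minor (harmonic minor): Em (i), F#dim (ii°), Gaug (III+), Am (iv), B (V), C (VI), D#dim (vii°).
Triads in C major: C (I), Dm (ii), Em (iii), F (IV), G (V), Am (vi), Bdim (vii°).
Shared triads with their functions: Em (i in E minor, iii in C major); Am (iv in E minor, vi in C major); C (VI in E minor, I in C major).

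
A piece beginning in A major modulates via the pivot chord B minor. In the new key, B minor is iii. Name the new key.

The numeral iii denotes a minor triad on scale degree 3. With B on degree 3, the tonic of the new key is G.
Degree 3 carries a minor triad in major keys, so the destination is G major.
Check: the diatonic triads of G major are G (I), Am (ii), Bm (iii), C (IV), D (V), Em (vi), F#dim (vii°) — B minor is indeed iii.

G major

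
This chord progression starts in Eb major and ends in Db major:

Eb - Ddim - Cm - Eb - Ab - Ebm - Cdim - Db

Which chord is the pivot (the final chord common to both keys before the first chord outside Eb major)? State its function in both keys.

Ab — IV in Eb major, V in Db major

Chords diatonic to Eb major: Eb, Fm, Gm, Ab, Bb, Cm, Ddim.
Reading the progression, the first chord not in that set is Ebm, so the modulation leaves Eb major there.
The chord immediately before Ebm is Ab, which is diatonic to both keys: IV in Eb major and V in Db major.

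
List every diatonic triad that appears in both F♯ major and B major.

Triads in F♯ major: F♯ (I), G♯m (ii), A♯m (iii), B (IV), C♯ (V), D♯m (vi), E♯dim (vii°).
Triads in B major: B (I), C♯m (ii), D♯m (iii), E (IV), F♯ (V), G♯m (vi), A♯dim (vii°).
Shared triads with their functions: F♯ (I in F♯ major, V in B major); G♯m (ii in F♯ major, vi in B major); B (IV in F♯ major, I in B major); D♯m (vi in F♯ major, iii in B major).

F♯, G♯m, B, D♯m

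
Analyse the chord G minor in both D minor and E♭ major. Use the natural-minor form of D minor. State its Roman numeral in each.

iv in D minor; iii in E♭ major

The scale of D minor (natural minor) is D E F G A B♭ C; G is degree 4, and the triad built there (G-B♭-D) is minor, so it is iv.
The scale of E♭ major is E♭ F G A♭ B♭ C D; G is degree 3, and the triad built there (G-B♭-D) is minor, so it is iii.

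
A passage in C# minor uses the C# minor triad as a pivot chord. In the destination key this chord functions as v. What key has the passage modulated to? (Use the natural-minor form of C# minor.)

The numeral v denotes a minor triad on scale degree 5. With C# on degree 5, the tonic of the new key is F#.
Degree 5 carries a minor triad in natural-minor keys, so the destination is F# minor.
Check: the diatonic triads of F# minor (natural minor) are F#m (i), G#dim (ii°), A (III), Bm (iv), C#m (v), D (VI), E (VII) — C# minor is indeed v.

F# minor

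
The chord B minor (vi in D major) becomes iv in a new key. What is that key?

F♯ minor

The numeral iv denotes a minor triad on scale degree 4. With B on degree 4, the tonic of the new key is F♯.
Degree 4 carries a minor triad in minor keys, so the destination is F♯ minor.
Check: the diatonic triads of F♯ minor (natural minor) are F♯m (i), G♯dim (ii°), A (III), Bm (iv), C♯m (v), D (VI), E (VII) — B minor is indeed iv.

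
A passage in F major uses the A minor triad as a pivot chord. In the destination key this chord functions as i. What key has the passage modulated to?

The numeral i denotes a minor triad on scale degree 1. With A on degree 1, the tonic of the new key is A.
Degree 1 carries a minor triad in minor keys, so the destination is A minor.
Check: the diatonic triads of A minor (natural minor) are Am (i), Bdim (ii°), C (III), Dm (iv), Em (v), F (VI), G (VII) — A minor is indeed i.

A minor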